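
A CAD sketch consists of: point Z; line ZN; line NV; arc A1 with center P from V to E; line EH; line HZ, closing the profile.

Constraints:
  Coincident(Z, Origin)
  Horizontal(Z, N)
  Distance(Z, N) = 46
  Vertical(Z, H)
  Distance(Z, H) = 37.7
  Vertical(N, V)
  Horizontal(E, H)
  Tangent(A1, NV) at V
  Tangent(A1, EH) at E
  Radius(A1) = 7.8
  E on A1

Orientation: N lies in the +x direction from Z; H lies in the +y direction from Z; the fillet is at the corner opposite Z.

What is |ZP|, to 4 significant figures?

48.51

Z is at the origin; Z and N share the same y with |ZN| = 46.0 and N on the +x side, so N = (46.00, 0.000). Z and H share the same x with |ZH| = 37.7 and H on the +y side, so H = (0.000, 37.70). The virtual corner opposite Z is at (46.00, 37.70). Tangency of A1 to NV means the radius PV is perpendicular to NV and tangency of A1 to EH means the radius PE is perpendicular to EH, with radius 7.8, so the center P sits 7.8 in from both sides at P = (38.20, 29.90). Then |ZP| = |P − Z| = 48.51.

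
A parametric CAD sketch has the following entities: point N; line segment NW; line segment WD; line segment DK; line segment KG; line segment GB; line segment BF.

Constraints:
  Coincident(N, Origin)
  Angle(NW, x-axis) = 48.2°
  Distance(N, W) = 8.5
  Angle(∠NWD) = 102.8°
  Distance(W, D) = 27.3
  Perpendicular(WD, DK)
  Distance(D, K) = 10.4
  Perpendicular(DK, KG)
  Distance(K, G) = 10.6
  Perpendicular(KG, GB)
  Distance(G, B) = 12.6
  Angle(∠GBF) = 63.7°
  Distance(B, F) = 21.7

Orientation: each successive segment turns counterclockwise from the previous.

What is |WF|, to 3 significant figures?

36.9

KG is perpendicular to GB, so GB runs at 35.4°; with |GB| = 12.6, B = (-2.22, 21.2). ∠GBF = 63.7° gives BF at 152° from the x-axis; with |BF| = 21.7, F = (-21.3, 31.5). Then |WF| = |F − W| = 36.9.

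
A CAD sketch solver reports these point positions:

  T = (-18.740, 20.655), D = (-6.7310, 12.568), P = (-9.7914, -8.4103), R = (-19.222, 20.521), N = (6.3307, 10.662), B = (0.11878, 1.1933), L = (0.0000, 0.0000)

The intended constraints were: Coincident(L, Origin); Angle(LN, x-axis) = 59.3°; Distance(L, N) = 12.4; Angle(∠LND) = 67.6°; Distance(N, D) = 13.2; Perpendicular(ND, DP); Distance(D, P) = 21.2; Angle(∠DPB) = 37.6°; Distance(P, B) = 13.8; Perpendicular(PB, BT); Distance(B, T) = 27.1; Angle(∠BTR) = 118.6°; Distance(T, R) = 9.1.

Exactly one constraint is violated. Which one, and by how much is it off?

Distance(T, R) = 9.1 — off by 8.60.

L = (0.00, 0.00) ✓; LN at 59.30° ✓; |LN| = 12.40 ✓; ∠LND = 67.60° ✓; |ND| = 13.20 ✓; ∠(ND, DP) = 90.00° ✓; |DP| = 21.20 ✓; ∠DPB = 37.60° ✓; |PB| = 13.80 ✓; ∠(PB, BT) = 90.00° ✓; |BT| = 27.10 ✓; ∠BTR = 118.6° ✓; |TR| = 0.5003 ✗.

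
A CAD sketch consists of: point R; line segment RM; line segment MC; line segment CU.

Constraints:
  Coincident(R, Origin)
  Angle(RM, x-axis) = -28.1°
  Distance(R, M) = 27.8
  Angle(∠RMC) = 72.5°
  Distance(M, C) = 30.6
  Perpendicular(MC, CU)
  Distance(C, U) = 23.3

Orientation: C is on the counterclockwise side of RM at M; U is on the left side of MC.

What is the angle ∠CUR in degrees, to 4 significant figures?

98.22°

R is at the origin; RM runs at -28.1° with length 27.8, so M = 27.8·(cos -28.1°, sin -28.1°) = (24.52, -13.09). ∠RMC = 72.5°, so MC runs at -28.1° + (180° − 72.5°) = 79.40° from the x-axis; with |MC| = 30.6, C = M + 30.6·(cos 79.40°, sin 79.40°) = (30.15, 16.98). MC ⟂ CU; with |CU| = 23.3 on the left of MC, U = C + 23.3·(-0.9829, 0.1840) = (7.250, 21.27). Then cos ∠CUR = UC·UR / (|UC||UR|), giving 98.22°.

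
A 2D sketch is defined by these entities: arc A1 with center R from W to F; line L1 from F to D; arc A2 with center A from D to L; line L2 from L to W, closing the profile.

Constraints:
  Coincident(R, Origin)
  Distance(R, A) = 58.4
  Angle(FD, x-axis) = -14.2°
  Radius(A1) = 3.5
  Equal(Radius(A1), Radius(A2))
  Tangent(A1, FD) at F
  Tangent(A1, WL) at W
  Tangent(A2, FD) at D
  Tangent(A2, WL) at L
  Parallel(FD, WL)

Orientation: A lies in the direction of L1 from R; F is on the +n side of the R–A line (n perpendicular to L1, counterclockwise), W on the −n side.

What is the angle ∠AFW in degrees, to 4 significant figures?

86.57°

R is at the origin and A lies 58.4 along u from R, so A = 58.4·u = (56.62, -14.33). Tangency of A1 to both parallel lines with radius 3.5 puts F and W at R ± 3.5·n: F = (0.8586, 3.393), W = (-0.8586, -3.393). Then cos ∠AFW = FA·FW / (|FA||FW|), giving 86.57°.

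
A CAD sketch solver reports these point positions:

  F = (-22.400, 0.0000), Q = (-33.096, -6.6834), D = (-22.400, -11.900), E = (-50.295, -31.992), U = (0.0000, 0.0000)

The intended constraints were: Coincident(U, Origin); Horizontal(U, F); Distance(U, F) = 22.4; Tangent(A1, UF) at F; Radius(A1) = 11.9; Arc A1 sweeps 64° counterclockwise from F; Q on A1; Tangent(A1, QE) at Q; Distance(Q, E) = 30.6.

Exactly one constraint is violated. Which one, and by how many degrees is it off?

Tangent(A1, QE) at Q — off by 8.20°.

U = (0.00, 0.00) ✓; U.y = 0.00, F.y = 0.00 ✓; |UF| = 22.40 ✓; ∠(DF, FU) = 90.00° ✓; |DF| = 11.90 ✓; bearing(D→Q) − bearing(D→F) = 64.00° ✓; |DQ| = 11.90 ✓; ∠(DQ, QE) = 98.20° ✗; |QE| = 30.60 ✓.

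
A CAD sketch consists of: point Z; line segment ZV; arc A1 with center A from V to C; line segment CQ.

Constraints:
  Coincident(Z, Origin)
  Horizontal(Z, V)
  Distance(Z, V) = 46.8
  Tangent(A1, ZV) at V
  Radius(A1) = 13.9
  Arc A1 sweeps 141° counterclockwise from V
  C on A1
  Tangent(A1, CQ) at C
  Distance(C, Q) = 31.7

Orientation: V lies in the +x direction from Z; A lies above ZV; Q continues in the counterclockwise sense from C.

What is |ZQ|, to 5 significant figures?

54.308

Z is at the origin; ZV is horizontal with |ZV| = 46.8 and V on the +x side, so V = (46.800, 0.0000). Since A1 is tangent to ZV there, AV ⟂ ZV, so A = V + (0, 13.9) = (46.800, 13.900). On A1, V sits at bearing -90° from A; a 141° counterclockwise sweep puts C at bearing 51°, so C = A + 13.9·(cos 51°, sin 51°) = (55.548, 24.702). Since A1 is tangent to CQ there, AC ⟂ CQ, so CQ runs along (−sin 51°, cos 51°); with |CQ| = 31.7, Q = (30.912, 44.652). Then |ZQ| = |Q − Z| = 54.308.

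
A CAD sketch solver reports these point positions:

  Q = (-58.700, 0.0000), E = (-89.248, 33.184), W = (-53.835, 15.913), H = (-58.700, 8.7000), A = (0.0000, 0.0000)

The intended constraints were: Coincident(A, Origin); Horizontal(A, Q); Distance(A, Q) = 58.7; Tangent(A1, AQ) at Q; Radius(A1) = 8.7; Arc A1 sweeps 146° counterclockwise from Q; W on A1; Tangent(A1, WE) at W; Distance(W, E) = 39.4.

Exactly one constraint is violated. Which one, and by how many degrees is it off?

Tangent(A1, WE) at W — off by 8.00°.

A = (0.00, 0.00) ✓; A.y = 0.00, Q.y = 0.00 ✓; |AQ| = 58.70 ✓; ∠(HQ, QA) = 90.00° ✓; |HQ| = 8.700 ✓; bearing(H→W) − bearing(H→Q) = 146.0° ✓; |HW| = 8.700 ✓; ∠(HW, WE) = 82.00° ✗; |WE| = 39.40 ✓.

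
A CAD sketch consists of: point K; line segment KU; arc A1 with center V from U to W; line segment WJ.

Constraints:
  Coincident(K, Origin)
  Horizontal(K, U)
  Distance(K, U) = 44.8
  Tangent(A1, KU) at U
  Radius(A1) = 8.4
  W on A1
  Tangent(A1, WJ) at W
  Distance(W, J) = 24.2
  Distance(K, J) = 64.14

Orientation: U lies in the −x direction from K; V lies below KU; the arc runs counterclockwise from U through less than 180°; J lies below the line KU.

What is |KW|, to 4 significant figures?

53.67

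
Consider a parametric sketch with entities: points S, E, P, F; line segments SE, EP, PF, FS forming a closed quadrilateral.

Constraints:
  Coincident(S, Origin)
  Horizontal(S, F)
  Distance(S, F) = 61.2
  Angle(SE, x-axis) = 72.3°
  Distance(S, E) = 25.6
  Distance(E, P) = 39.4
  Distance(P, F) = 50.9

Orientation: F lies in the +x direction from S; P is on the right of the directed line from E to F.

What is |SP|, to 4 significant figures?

19.31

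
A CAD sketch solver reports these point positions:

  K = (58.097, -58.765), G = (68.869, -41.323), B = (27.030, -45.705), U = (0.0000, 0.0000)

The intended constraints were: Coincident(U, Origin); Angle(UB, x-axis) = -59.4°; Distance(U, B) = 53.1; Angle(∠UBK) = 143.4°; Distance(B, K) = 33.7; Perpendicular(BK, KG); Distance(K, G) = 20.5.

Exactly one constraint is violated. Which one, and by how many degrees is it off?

Perpendicular(BK, KG) — off by 8.90°.

U = (0.00, 0.00) ✓; UB at -59.40° ✓; |UB| = 53.10 ✓; ∠UBK = 143.4° ✓; |BK| = 33.70 ✓; ∠(BK, KG) = 81.10° ✗; |KG| = 20.50 ✓.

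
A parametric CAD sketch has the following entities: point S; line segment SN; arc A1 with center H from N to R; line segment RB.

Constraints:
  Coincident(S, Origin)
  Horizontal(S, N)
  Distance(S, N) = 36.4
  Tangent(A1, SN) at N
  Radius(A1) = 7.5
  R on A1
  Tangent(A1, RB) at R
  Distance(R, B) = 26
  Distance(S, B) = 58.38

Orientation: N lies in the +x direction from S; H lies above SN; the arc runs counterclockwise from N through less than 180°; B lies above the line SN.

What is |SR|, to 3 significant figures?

44.1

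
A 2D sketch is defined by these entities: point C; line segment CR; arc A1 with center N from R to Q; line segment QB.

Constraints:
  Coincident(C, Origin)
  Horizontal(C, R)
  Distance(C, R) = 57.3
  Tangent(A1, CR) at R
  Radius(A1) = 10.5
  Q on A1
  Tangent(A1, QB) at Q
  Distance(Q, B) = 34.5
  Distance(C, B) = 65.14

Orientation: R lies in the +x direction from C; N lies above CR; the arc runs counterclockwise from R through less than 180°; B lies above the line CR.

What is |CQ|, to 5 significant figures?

68.038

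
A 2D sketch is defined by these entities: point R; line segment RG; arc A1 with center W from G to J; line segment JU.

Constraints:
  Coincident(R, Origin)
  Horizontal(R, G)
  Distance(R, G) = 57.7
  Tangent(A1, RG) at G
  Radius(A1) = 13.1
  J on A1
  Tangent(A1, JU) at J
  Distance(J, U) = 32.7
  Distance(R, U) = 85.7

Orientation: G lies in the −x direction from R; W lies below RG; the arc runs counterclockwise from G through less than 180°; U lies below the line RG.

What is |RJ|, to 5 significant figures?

71.809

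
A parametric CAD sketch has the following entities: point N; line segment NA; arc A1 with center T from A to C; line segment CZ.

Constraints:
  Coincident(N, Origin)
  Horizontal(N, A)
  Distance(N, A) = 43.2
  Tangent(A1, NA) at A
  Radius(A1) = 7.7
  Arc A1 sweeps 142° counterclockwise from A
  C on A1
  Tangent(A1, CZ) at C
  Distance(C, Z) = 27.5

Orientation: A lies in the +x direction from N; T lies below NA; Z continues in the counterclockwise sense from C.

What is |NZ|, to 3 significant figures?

67.5

N is at the origin; N and A share the same y with |NA| = 43.2 and A on the +x side, so A = (43.2, 0.00). Tangency of A1 to NA means the radius TA is perpendicular to NA, so T = A + (0, -7.7) = (43.2, -7.70). On A1, A sits at bearing 90° from T; a 142° counterclockwise sweep puts C at bearing 232°, so C = T + 7.7·(cos 232°, sin 232°) = (38.5, -13.8). Since A1 is tangent to CZ there, TC ⟂ CZ, so CZ runs along (−sin 232°, cos 232°); with |CZ| = 27.5, Z = (60.1, -30.7). Then |NZ| = |Z − N| = 67.5.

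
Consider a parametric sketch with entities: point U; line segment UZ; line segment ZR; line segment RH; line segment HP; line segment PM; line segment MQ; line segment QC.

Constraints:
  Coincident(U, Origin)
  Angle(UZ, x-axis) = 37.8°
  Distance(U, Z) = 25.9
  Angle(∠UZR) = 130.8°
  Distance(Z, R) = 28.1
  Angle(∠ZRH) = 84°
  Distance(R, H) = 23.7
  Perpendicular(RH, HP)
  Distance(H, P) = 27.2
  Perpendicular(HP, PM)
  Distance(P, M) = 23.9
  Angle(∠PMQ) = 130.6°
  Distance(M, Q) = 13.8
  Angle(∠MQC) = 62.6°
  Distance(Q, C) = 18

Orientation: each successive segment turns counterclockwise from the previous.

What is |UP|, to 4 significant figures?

15.54

U is at the origin; UZ runs at 37.8° with length 25.9, so Z = (20.47, 15.87). ∠UZR = 130.8° gives ZR at 87.00° from the x-axis; with |ZR| = 28.1, R = (21.94, 43.94). ∠ZRH = 84.0° gives RH at -177.0° from the x-axis; with |RH| = 23.7, H = (-1.732, 42.70). The perpendicularity gives HP at right angles to RH, so HP runs at -87.00°; with |HP| = 27.2, P = (-0.3083, 15.53). Then |UP| = |P − U| = 15.54.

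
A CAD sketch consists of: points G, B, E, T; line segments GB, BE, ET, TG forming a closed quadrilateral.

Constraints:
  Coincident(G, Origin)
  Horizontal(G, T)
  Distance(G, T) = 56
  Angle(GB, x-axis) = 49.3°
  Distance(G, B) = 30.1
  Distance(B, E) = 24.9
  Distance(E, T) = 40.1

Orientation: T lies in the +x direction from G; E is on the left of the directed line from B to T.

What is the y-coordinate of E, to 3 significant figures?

36.9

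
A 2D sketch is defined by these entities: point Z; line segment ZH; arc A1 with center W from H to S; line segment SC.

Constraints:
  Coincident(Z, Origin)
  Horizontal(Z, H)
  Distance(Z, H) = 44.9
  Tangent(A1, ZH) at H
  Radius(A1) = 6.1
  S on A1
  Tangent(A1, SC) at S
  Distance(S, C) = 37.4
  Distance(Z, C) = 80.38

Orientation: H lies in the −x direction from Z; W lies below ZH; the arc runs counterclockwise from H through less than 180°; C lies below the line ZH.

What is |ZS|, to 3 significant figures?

49.4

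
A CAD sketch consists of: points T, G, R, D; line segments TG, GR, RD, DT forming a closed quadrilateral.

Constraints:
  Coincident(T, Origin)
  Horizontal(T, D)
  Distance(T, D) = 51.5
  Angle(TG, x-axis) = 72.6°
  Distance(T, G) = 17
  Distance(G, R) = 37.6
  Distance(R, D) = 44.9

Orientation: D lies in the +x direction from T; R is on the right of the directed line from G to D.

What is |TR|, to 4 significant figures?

23.86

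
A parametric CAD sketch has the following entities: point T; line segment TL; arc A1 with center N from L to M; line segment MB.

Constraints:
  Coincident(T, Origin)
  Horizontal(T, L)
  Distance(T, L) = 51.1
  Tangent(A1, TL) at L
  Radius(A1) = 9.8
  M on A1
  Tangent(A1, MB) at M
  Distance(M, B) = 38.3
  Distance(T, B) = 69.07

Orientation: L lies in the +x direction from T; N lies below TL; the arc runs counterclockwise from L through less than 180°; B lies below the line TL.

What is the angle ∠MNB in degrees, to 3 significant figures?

75.6°

Checks: |NM| = 9.800 ✓; ∠(NM, MB) = 90.00° ✓; |MB| = 38.30 ✓; |TB| = 69.07 ✓.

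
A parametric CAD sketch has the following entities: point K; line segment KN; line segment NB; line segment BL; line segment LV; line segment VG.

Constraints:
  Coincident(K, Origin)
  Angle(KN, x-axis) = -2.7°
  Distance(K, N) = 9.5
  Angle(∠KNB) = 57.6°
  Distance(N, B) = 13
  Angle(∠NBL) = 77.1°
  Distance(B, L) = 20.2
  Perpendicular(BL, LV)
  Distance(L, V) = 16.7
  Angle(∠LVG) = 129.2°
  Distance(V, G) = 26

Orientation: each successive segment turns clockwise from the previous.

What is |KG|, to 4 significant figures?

28.83

BL ⟂ LV, so LV runs at 42.00°; with |LV| = 16.7, V = (0.9085, 15.10). ∠LVG = 129.2° gives VG at -8.800° from the x-axis; with |VG| = 26.0, G = (26.60, 11.12). Then |KG| = |G − K| = 28.83.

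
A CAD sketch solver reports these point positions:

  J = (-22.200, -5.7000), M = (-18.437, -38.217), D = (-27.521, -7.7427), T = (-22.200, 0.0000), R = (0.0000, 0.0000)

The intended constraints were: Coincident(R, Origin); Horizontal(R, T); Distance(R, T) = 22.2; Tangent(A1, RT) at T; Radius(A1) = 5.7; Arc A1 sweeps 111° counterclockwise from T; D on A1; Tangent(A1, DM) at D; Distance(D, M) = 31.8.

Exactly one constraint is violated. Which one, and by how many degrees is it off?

Tangent(A1, DM) at D — off by 4.40°.

R = (0.00, 0.00) ✓; R.y = 0.00, T.y = 0.00 ✓; |RT| = 22.20 ✓; ∠(JT, TR) = 90.00° ✓; |JT| = 5.700 ✓; bearing(J→D) − bearing(J→T) = 111.0° ✓; |JD| = 5.700 ✓; ∠(JD, DM) = 94.40° ✗; |DM| = 31.80 ✓.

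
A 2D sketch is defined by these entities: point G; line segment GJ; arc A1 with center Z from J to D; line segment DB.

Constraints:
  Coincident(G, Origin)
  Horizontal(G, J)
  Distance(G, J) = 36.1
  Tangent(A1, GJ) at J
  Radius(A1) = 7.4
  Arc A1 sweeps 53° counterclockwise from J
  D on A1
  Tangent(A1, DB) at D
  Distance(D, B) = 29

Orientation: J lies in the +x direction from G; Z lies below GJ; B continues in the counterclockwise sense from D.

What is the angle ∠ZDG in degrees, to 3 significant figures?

149°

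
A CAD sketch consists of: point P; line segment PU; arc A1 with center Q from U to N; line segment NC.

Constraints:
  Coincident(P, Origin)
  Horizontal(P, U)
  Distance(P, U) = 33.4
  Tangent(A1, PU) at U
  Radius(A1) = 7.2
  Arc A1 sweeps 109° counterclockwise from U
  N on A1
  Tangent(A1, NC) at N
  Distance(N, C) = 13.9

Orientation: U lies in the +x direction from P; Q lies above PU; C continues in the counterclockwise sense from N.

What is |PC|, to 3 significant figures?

42.3

On A1, U sits at bearing -90° from Q; a 109° counterclockwise sweep puts N at bearing 19°, so N = Q + 7.2·(cos 19°, sin 19°) = (40.2, 9.54). The tangent condition forces QN to be normal to NC, so NC runs along (−sin 19°, cos 19°); with |NC| = 13.9, C = (35.7, 22.7). Then |PC| = |C − P| = 42.3.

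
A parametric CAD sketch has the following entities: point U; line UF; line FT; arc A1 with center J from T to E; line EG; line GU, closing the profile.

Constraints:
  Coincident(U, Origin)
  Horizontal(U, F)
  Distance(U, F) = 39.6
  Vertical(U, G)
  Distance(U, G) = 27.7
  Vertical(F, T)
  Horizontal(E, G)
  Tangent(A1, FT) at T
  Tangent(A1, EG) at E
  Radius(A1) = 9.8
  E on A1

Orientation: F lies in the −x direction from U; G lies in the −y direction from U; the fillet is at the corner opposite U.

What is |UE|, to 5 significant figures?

40.686

U is at the origin; UF is horizontal with |UF| = 39.6 and F on the −x side, so F = (-39.600, 0.0000). U and G share the same x with |UG| = 27.7 and G on the −y side, so G = (0.0000, -27.700). The virtual corner opposite U is at (-39.600, -27.700). Since A1 is tangent to FT there, JT ⟂ FT and since A1 is tangent to EG there, JE ⟂ EG, with radius 9.8, so the center J sits 9.8 in from both sides at J = (-29.800, -17.900). That places the tangent points at T = (-39.600, -17.900) on FT and E = (-29.800, -27.700) on EG. Then |UE| = |E − U| = 40.686.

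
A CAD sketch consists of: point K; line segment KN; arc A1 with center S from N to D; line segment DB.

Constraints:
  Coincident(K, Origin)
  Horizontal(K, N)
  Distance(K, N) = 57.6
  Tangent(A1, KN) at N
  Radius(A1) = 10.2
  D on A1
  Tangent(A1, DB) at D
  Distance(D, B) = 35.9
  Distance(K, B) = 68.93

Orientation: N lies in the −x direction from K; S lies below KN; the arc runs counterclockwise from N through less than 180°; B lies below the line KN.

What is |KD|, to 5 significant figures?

68.329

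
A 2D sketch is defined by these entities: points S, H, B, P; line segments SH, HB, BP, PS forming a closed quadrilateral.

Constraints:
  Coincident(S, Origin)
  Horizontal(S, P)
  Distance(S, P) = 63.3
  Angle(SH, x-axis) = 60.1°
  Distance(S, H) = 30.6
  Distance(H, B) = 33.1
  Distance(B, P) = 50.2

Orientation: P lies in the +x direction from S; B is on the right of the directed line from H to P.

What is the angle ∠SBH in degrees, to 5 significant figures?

67.229°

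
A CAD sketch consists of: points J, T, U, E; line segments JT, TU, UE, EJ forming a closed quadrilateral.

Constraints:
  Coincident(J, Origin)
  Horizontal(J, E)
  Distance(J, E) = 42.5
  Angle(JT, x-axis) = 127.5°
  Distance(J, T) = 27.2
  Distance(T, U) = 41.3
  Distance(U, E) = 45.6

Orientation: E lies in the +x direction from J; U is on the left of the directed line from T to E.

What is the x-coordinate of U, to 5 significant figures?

20.449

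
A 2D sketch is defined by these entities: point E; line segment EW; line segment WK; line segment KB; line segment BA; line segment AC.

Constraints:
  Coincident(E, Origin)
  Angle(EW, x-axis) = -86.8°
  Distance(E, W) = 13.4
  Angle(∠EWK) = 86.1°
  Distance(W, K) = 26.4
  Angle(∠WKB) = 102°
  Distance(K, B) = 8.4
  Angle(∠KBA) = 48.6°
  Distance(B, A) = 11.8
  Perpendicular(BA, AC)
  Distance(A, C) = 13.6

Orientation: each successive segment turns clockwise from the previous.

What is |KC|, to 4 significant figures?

9.606

∠KBA = 48.6° gives BA at -30.10° from the x-axis; with |BA| = 11.8, A = (-17.09, -10.74). BA ⟂ AC, so AC runs at -120.1°; with |AC| = 13.6, C = (-23.91, -22.50). Then |KC| = |C − K| = 9.606.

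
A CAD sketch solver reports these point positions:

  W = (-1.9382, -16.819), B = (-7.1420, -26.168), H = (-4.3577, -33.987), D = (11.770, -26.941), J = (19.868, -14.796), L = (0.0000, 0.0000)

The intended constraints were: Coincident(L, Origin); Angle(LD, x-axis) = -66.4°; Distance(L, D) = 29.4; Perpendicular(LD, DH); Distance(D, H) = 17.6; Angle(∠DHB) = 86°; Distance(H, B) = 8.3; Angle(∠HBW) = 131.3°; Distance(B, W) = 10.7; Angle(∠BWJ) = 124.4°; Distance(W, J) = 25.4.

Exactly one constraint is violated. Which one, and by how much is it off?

Distance(W, J) = 25.4 — off by 3.50.

L = (0.00, 0.00) ✓; LD at -66.40° ✓; |LD| = 29.40 ✓; ∠(LD, DH) = 90.00° ✓; |DH| = 17.60 ✓; ∠DHB = 86.00° ✓; |HB| = 8.300 ✓; ∠HBW = 131.3° ✓; |BW| = 10.70 ✓; ∠BWJ = 124.4° ✓; |WJ| = 21.90 ✗.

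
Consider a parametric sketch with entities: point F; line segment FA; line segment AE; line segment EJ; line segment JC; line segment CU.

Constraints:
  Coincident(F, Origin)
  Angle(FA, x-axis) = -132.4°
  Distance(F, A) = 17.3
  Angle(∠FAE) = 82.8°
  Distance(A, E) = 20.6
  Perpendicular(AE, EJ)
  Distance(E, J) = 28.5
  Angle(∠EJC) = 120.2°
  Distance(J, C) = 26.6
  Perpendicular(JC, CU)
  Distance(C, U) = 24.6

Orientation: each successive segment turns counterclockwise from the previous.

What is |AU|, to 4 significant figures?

25.36

F is at the origin; FA runs at -132.4° with length 17.3, so A = (-11.67, -12.78). ∠FAE = 82.8° gives AE at -35.20° from the x-axis; with |AE| = 20.6, E = (5.168, -24.65). AE is perpendicular to EJ, so EJ runs at 54.80°; with |EJ| = 28.5, J = (21.60, -1.361). ∠EJC = 120.2° gives JC at 114.6° from the x-axis; with |JC| = 26.6, C = (10.52, 22.82). The perpendicularity gives CU at right angles to JC, so CU runs at -155.4°; with |CU| = 24.6, U = (-11.84, 12.58). Then |AU| = |U − A| = 25.36.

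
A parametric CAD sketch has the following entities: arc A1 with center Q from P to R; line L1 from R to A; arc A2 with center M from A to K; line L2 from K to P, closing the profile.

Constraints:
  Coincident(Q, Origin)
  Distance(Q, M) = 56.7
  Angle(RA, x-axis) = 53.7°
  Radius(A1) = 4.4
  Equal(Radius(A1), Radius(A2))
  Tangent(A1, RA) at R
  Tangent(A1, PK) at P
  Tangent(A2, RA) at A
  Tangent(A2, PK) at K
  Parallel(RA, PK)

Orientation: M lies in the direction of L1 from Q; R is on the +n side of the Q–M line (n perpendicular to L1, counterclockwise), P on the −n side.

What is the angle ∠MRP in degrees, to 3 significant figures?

85.6°

The slot axis is L1's direction at 53.7°, so u = (cos 53.7°, sin 53.7°) = (0.592, 0.806) and n = (−sin 53.7°, cos 53.7°) = (-0.806, 0.592). Q is at the origin and M lies 56.7 along u from Q, so M = 56.7·u = (33.6, 45.7). Tangency of A1 to both parallel lines with radius 4.4 puts R and P at Q ± 4.4·n: R = (-3.55, 2.60), P = (3.55, -2.60). Then cos ∠MRP = RM·RP / (|RM||RP|), giving 85.6°.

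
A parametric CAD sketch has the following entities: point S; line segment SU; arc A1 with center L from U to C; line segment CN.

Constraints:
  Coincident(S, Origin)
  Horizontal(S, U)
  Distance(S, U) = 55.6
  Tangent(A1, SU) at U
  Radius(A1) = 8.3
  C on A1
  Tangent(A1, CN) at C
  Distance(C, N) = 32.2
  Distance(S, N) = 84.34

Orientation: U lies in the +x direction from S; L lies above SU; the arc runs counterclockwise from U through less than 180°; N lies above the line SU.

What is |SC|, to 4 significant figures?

63.18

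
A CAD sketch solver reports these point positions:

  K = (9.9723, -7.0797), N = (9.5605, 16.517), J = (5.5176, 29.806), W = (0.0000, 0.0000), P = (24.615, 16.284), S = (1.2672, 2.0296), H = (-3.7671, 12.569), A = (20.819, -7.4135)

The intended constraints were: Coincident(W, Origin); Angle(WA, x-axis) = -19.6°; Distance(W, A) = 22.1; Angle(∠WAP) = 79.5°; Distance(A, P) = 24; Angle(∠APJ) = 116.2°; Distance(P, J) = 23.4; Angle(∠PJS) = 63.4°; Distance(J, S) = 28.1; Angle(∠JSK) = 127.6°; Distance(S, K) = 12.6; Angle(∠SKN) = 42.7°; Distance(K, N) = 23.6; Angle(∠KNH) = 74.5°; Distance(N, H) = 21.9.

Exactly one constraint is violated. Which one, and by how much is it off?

Distance(N, H) = 21.9 — off by 8.00.

W = (0.00, 0.00) ✓; WA at -19.60° ✓; |WA| = 22.10 ✓; ∠WAP = 79.50° ✓; |AP| = 24.00 ✓; ∠APJ = 116.2° ✓; |PJ| = 23.40 ✓; ∠PJS = 63.40° ✓; |JS| = 28.10 ✓; ∠JSK = 127.6° ✓; |SK| = 12.60 ✓; ∠SKN = 42.70° ✓; |KN| = 23.60 ✓; ∠KNH = 74.50° ✓; |NH| = 13.90 ✗.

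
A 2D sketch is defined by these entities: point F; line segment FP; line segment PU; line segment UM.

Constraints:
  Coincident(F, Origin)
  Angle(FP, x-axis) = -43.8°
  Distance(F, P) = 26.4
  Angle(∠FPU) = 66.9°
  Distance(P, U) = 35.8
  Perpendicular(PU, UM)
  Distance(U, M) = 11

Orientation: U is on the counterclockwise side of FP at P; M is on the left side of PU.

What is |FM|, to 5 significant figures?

28.701

F is at the origin; FP runs at -43.8° with length 26.4, so P = 26.4·(cos -43.8°, sin -43.8°) = (19.054, -18.273). ∠FPU = 66.9°, so PU runs at -43.8° + (180° − 66.9°) = 69.300° from the x-axis; with |PU| = 35.8, U = P + 35.8·(cos 69.300°, sin 69.300°) = (31.709, 15.216). The perpendicularity gives UM at right angles to PU; with |UM| = 11.0 on the left of PU, M = U + 11.0·(-0.93544, 0.35347) = (21.419, 19.105). Then |FM| = |M − F| = 28.701.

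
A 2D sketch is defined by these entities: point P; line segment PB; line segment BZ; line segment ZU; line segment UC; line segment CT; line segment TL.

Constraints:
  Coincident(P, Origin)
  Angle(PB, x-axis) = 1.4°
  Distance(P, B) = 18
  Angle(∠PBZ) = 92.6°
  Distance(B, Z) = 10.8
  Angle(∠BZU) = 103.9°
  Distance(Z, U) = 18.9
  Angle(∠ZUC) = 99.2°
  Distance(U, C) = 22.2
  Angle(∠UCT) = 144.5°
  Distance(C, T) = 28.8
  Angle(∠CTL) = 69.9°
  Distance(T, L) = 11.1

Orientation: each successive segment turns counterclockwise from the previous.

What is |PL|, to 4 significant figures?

27.21

∠UCT = 144.5° gives CT at -78.80° from the x-axis; with |CT| = 28.8, T = (-3.568, -32.32). ∠CTL = 69.9° gives TL at 31.30° from the x-axis; with |TL| = 11.1, L = (5.916, -26.56). Then |PL| = |L − P| = 27.21.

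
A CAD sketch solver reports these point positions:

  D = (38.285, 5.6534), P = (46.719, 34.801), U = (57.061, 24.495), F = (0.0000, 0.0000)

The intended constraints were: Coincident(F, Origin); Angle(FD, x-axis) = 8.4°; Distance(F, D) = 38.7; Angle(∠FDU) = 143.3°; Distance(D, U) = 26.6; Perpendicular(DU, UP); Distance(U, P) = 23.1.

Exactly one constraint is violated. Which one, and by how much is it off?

Distance(U, P) = 23.1 — off by 8.50.

F = (0.00, 0.00) ✓; FD at 8.400° ✓; |FD| = 38.70 ✓; ∠FDU = 143.3° ✓; |DU| = 26.60 ✓; ∠(DU, UP) = 90.00° ✓; |UP| = 14.60 ✗.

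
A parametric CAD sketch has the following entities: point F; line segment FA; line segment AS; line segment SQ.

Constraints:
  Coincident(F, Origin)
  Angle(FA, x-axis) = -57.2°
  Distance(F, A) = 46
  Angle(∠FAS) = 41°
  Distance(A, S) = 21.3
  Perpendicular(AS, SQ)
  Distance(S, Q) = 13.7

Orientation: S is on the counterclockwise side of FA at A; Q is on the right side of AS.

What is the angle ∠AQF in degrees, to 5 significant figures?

74.253°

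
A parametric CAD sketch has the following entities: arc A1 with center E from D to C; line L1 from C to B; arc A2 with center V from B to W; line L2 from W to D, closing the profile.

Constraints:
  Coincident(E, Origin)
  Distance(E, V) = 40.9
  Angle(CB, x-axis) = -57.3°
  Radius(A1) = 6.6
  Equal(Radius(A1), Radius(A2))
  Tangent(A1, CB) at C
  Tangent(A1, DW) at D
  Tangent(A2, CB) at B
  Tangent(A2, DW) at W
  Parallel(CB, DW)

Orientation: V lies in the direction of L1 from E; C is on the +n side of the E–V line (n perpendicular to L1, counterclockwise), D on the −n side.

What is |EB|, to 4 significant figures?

41.43

The slot axis is L1's direction at -57.3°, so u = (cos -57.3°, sin -57.3°) = (0.5402, -0.8415) and n = (−sin -57.3°, cos -57.3°) = (0.8415, 0.5402). E is at the origin and V lies 40.9 along u from E, so V = 40.9·u = (22.10, -34.42). Tangency of A1 to both parallel lines with radius 6.6 puts C and D at E ± 6.6·n: C = (5.554, 3.566), D = (-5.554, -3.566). Equal radii place B and W the same way about V: B = V + 6.6·n = (27.65, -30.85), W = V − 6.6·n = (16.54, -37.98). Then |EB| = |B − E| = 41.43.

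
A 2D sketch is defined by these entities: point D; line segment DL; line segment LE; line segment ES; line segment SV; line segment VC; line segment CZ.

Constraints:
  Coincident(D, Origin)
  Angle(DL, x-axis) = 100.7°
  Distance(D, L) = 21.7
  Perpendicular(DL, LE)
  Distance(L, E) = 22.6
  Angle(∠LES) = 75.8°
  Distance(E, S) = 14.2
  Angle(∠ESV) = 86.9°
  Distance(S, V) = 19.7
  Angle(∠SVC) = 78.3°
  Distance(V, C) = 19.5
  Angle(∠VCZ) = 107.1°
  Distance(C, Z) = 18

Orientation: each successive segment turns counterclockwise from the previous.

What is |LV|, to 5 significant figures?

7.9138

D is at the origin; DL runs at 100.7° with length 21.7, so L = (-4.0290, 21.323). The perpendicularity gives LE at right angles to DL, so LE runs at -169.30°; with |LE| = 22.6, E = (-26.236, 17.127). ∠LES = 75.8° gives ES at -65.100° from the x-axis; with |ES| = 14.2, S = (-20.257, 4.2466). ∠ESV = 86.9° gives SV at 28.000° from the x-axis; with |SV| = 19.7, V = (-2.8632, 13.495). Then |LV| = |V − L| = 7.9138.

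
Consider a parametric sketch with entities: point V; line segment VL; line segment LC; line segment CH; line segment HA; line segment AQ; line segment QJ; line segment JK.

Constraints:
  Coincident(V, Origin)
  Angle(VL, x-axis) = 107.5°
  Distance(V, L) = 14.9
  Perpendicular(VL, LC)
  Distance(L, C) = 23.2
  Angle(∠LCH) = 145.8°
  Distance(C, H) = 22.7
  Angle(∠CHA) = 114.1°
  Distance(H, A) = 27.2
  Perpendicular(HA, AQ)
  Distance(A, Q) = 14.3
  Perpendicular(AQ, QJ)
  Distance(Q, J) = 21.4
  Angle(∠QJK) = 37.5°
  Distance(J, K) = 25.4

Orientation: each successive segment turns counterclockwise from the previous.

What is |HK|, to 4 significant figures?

25.98

V is at the origin; VL runs at 107.5° with length 14.9, so L = (-4.481, 14.21). VL is perpendicular to LC, so LC runs at -162.5°; with |LC| = 23.2, C = (-26.61, 7.234). ∠LCH = 145.8° gives CH at -128.3° from the x-axis; with |CH| = 22.7, H = (-40.68, -10.58). ∠CHA = 114.1° gives HA at -62.40° from the x-axis; with |HA| = 27.2, A = (-28.07, -34.69). The perpendicularity gives AQ at right angles to HA, so AQ runs at 27.60°; with |AQ| = 14.3, Q = (-15.40, -28.06). The perpendicularity gives QJ at right angles to AQ, so QJ runs at 117.6°; with |QJ| = 21.4, J = (-25.32, -9.095). ∠QJK = 37.5° gives JK at -99.90° from the x-axis; with |JK| = 25.4, K = (-29.68, -34.12). Then |HK| = |K − H| = 25.98.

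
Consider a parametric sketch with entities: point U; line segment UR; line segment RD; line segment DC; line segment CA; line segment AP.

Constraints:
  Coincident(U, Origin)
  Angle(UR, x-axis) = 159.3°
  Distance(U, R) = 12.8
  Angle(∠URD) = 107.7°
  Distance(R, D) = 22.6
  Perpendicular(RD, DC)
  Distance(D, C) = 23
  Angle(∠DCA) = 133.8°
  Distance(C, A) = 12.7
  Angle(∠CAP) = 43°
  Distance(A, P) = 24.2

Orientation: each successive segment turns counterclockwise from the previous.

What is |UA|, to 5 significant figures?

26.157

U is at the origin; UR runs at 159.3° with length 12.8, so R = (-11.974, 4.5245). ∠URD = 107.7° gives RD at -128.40° from the x-axis; with |RD| = 22.6, D = (-26.012, -13.187). RD is perpendicular to DC, so DC runs at -38.400°; with |DC| = 23.0, C = (-7.9867, -27.473). ∠DCA = 133.8° gives CA at 7.8000° from the x-axis; with |CA| = 12.7, A = (4.5958, -25.750). Then |UA| = |A − U| = 26.157.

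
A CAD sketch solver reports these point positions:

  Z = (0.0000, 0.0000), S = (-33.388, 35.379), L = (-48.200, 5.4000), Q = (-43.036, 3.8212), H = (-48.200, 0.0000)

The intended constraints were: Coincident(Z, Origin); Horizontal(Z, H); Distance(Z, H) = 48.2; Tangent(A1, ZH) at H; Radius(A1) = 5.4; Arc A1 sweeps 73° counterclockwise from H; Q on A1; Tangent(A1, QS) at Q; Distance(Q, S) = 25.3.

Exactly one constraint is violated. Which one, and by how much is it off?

Distance(Q, S) = 25.3 — off by 7.70.

Z = (0.00, 0.00) ✓; Z.y = 0.00, H.y = 0.00 ✓; |ZH| = 48.20 ✓; ∠(LH, HZ) = 90.00° ✓; |LH| = 5.400 ✓; bearing(L→Q) − bearing(L→H) = 73.00° ✓; |LQ| = 5.400 ✓; ∠(LQ, QS) = 90.00° ✓; |QS| = 33.00 ✗.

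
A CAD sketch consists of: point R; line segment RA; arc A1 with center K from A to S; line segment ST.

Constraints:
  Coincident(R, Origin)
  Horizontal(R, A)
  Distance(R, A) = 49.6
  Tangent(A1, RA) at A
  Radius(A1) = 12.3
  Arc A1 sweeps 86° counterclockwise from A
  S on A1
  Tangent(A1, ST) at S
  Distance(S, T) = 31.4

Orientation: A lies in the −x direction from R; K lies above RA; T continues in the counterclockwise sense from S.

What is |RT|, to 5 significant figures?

55.351

On A1, A sits at bearing -90° from K; an 86° counterclockwise sweep puts S at bearing -4°, so S = K + 12.3·(cos -4°, sin -4°) = (-37.330, 11.442). The tangent condition forces KS to be normal to ST, so ST runs along (−sin -4°, cos -4°); with |ST| = 31.4, T = (-35.140, 42.766). Then |RT| = |T − R| = 55.351.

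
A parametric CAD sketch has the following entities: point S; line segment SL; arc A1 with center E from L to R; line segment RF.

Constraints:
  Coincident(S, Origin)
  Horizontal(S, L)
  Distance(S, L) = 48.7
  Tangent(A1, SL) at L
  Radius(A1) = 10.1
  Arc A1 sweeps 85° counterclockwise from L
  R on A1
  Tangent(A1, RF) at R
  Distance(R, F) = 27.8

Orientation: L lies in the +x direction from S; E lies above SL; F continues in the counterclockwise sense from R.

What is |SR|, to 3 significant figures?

59.5

Since A1 is tangent to SL there, EL ⟂ SL, so E = L + (0, 10.1) = (48.7, 10.1). On A1, L sits at bearing -90° from E; an 85° counterclockwise sweep puts R at bearing -5°, so R = E + 10.1·(cos -5°, sin -5°) = (58.8, 9.22). Then |SR| = |R − S| = 59.5.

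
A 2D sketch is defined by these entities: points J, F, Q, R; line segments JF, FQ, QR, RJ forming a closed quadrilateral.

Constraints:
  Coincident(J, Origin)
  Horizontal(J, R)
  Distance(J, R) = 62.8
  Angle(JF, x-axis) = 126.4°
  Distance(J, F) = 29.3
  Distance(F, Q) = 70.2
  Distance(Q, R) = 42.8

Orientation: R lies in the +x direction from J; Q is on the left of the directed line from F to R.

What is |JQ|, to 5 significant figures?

65.152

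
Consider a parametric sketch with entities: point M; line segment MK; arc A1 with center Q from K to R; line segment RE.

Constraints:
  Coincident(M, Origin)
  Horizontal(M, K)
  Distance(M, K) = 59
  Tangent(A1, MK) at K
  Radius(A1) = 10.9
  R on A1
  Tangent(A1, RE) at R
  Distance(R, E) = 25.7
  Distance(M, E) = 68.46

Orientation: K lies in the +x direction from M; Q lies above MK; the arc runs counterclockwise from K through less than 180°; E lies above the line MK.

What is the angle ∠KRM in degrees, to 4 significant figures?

45.93°

M is at the origin; M and K share the same y with |MK| = 59.0 and K on the +x side, so K = (59.00, 0.000). The tangent condition forces QK to be normal to MK, so Q = K + (0, 10.9) = (59.00, 10.90). Since QR ⟂ RE (tangency), |QE| = √(10.9² + 25.7²) = 27.92 regardless of where R sits on A1. So E lies on both circle(M, 68.46) and circle(Q, 27.92); the above-MK intersection is E = (56.47, 38.70). R is the foot of the tangent from E: R = (68.61, 16.05).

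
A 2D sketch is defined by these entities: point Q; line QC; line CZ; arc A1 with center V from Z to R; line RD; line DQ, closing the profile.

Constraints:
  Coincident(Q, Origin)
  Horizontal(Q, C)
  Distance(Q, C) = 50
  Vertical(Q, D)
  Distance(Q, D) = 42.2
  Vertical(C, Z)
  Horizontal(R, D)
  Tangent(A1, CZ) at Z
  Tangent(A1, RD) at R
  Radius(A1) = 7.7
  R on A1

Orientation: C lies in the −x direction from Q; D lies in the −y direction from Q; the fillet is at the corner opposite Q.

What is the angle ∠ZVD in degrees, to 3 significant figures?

170°

Q is at the origin; Q and C share the same y with |QC| = 50.0 and C on the −x side, so C = (-50.0, 0.00). QD is vertical with |QD| = 42.2 and D on the −y side, so D = (0.00, -42.2). The virtual corner opposite Q is at (-50.0, -42.2). Since A1 is tangent to CZ there, VZ ⟂ CZ and the tangent condition forces VR to be normal to RD, with radius 7.7, so the center V sits 7.7 in from both sides at V = (-42.3, -34.5). That places the tangent points at Z = (-50.0, -34.5) on CZ and R = (-42.3, -42.2) on RD. Then cos ∠ZVD = VZ·VD / (|VZ||VD|), giving 170°.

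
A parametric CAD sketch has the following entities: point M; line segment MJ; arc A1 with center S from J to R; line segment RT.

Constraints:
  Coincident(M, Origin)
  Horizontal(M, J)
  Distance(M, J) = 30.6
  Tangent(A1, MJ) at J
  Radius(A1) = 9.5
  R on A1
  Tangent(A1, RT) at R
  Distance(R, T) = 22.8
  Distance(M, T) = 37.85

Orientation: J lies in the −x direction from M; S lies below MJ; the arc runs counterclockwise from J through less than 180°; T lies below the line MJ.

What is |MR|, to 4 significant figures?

40.55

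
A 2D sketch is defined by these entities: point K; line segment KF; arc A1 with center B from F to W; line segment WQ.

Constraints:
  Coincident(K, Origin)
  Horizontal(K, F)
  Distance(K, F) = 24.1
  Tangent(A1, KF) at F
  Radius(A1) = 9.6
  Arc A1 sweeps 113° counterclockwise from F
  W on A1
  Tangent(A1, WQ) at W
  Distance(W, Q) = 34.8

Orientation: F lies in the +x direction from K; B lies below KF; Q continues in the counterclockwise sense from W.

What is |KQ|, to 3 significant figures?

53.8

K is at the origin; K and F share the same y with |KF| = 24.1 and F on the +x side, so F = (24.1, 0.00). Tangency of A1 to KF means the radius BF is perpendicular to KF, so B = F + (0, -9.6) = (24.1, -9.60). On A1, F sits at bearing 90° from B; a 113° counterclockwise sweep puts W at bearing 203°, so W = B + 9.6·(cos 203°, sin 203°) = (15.3, -13.4). Since A1 is tangent to WQ there, BW ⟂ WQ, so WQ runs along (−sin 203°, cos 203°); with |WQ| = 34.8, Q = (28.9, -45.4). Then |KQ| = |Q − K| = 53.8.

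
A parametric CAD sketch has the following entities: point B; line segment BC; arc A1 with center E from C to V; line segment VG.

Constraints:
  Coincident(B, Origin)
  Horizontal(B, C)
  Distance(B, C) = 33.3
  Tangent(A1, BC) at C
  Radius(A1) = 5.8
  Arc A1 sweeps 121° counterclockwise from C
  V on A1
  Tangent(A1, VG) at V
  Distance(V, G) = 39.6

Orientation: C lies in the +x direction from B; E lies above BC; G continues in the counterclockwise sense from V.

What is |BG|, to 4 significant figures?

46.32

On A1, C sits at bearing -90° from E; a 121° counterclockwise sweep puts V at bearing 31°, so V = E + 5.8·(cos 31°, sin 31°) = (38.27, 8.787). A1 meets VG tangentially, so EV is at right angles to VG, so VG runs along (−sin 31°, cos 31°); with |VG| = 39.6, G = (17.88, 42.73). Then |BG| = |G − B| = 46.32.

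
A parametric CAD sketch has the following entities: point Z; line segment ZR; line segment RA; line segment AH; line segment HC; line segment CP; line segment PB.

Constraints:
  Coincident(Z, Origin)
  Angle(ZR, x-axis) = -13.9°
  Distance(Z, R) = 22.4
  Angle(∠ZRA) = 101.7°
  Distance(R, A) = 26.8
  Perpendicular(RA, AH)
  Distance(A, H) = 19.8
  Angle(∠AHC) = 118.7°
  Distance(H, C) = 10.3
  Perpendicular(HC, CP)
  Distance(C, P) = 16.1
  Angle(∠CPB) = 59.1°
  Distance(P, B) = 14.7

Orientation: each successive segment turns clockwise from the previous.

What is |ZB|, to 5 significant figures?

31.176

Z is at the origin; ZR runs at -13.9° with length 22.4, so R = (21.744, -5.3811). ∠ZRA = 101.7° gives RA at -92.200° from the x-axis; with |RA| = 26.8, A = (20.715, -32.161). RA ⟂ AH, so AH runs at 177.80°; with |AH| = 19.8, H = (0.92985, -31.401). ∠AHC = 118.7° gives HC at 116.50° from the x-axis; with |HC| = 10.3, C = (-3.6660, -22.183). HC ⟂ CP, so CP runs at 26.500°; with |CP| = 16.1, P = (10.742, -15.000). ∠CPB = 59.1° gives PB at -94.400° from the x-axis; with |PB| = 14.7, B = (9.6147, -29.656). Then |ZB| = |B − Z| = 31.176.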